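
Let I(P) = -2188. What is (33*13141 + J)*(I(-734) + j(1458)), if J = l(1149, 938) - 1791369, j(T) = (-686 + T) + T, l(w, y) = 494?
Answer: -57003324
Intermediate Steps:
j(T) = -686 + 2*T
J = -1790875 (J = 494 - 1791369 = -1790875)
(33*13141 + J)*(I(-734) + j(1458)) = (33*13141 - 1790875)*(-2188 + (-686 + 2*1458)) = (433653 - 1790875)*(-2188 + (-686 + 2916)) = -1357222*(-2188 + 2230) = -1357222*42 = -57003324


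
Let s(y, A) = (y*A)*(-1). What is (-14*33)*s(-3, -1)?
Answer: 1386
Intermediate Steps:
s(y, A) = -A*y (s(y, A) = (A*y)*(-1) = -A*y)
(-14*33)*s(-3, -1) = (-14*33)*(-1*(-1)*(-3)) = -462*(-3) = 1386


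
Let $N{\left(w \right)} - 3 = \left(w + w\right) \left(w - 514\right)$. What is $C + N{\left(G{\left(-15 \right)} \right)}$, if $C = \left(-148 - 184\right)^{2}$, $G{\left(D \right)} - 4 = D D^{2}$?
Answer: $26302897$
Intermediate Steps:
$G{\left(D \right)} = 4 + D^{3}$ ($G{\left(D \right)} = 4 + D D^{2} = 4 + D^{3}$)
$C = 110224$ ($C = \left(-332\right)^{2} = 110224$)
$N{\left(w \right)} = 3 + 2 w \left(-514 + w\right)$ ($N{\left(w \right)} = 3 + \left(w + w\right) \left(w - 514\right) = 3 + 2 w \left(-514 + w\right)$)
$C + N{\left(G{\left(-15 \right)} \right)} = 110224 + \left(3 - 1028 \left(4 + \left(-15\right)^{3}\right) + 2 \left(4 + \left(-15\right)^{3}\right)^{2}\right) = 110224 + \left(3 - 1028 \left(4 - 3375\right) + 2 \left(4 - 3375\right)^{2}\right) = 110224 + \left(3 - -3465388 + 2 \left(-3371\right)^{2}\right) = 110224 + \left(3 + 3465388 + 2 \cdot 11363641\right) = 110224 + \left(3 + 3465388 + 22727282\right) = 110224 + 26192673 = 26302897$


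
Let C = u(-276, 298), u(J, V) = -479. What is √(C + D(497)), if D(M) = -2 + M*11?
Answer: 3*√554 ≈ 70.612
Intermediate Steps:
D(M) = -2 + 11*M
C = -479
√(C + D(497)) = √(-479 + (-2 + 11*497)) = √(-479 + (-2 + 5467)) = √(-479 + 5465) = √4986 = 3*√554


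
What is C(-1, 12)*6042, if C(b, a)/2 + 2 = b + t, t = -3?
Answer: -72504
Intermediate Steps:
C(b, a) = -10 + 2*b (C(b, a) = -4 + 2*(b - 3) = -4 + 2*(-3 + b) = -4 + (-6 + 2*b) = -10 + 2*b)
C(-1, 12)*6042 = (-10 + 2*(-1))*6042 = (-10 - 2)*6042 = -12*6042 = -72504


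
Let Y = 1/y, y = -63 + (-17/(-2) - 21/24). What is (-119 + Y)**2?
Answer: 2779925625/196249 ≈ 14165.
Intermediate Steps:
y = -443/8 (y = -63 + (-17*(-1/2) - 21*1/24) = -63 + (17/2 - 7/8) = -63 + 61/8 = -443/8 ≈ -55.375)
Y = -8/443 (Y = 1/(-443/8) = -8/443 ≈ -0.018059)
(-119 + Y)**2 = (-119 - 8/443)**2 = (-52725/443)**2 = 2779925625/196249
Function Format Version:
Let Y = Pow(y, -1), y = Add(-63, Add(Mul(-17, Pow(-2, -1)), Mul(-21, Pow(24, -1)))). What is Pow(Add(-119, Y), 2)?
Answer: Rational(2779925625, 196249) ≈ 14165.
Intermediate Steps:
y = Rational(-443, 8) (y = Add(-63, Add(Mul(-17, Rational(-1, 2)), Mul(-21, Rational(1, 24)))) = Add(-63, Add(Rational(17, 2), Rational(-7, 8))) = Add(-63, Rational(61, 8)) = Rational(-443, 8) ≈ -55.375)
Y = Rational(-8, 443) (Y = Pow(Rational(-443, 8), -1) = Rational(-8, 443) ≈ -0.018059)
Pow(Add(-119, Y), 2) = Pow(Add(-119, Rational(-8, 443)), 2) = Pow(Rational(-52725, 443), 2) = Rational(2779925625, 196249)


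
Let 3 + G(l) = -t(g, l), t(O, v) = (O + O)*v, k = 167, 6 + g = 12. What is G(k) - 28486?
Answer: -30493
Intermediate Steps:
g = 6 (g = -6 + 12 = 6)
t(O, v) = 2*O*v (t(O, v) = (2*O)*v = 2*O*v)
G(l) = -3 - 12*l (G(l) = -3 - 2*6*l = -3 - 12*l)
G(k) - 28486 = (-3 - 12*167) - 28486 = (-3 - 2004) - 28486 = -2007 - 28486 = -30493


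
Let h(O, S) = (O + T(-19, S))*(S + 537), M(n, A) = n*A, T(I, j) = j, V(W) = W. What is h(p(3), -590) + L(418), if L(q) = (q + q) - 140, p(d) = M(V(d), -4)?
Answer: 32602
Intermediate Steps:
M(n, A) = A*n
p(d) = -4*d
L(q) = -140 + 2*q (L(q) = 2*q - 140 = -140 + 2*q)
h(O, S) = (537 + S)*(O + S) (h(O, S) = (O + S)*(S + 537) = (O + S)*(537 + S) = (537 + S)*(O + S))
h(p(3), -590) + L(418) = ((-590)² + 537*(-4*3) + 537*(-590) - 4*3*(-590)) + (-140 + 2*418) = (348100 + 537*(-12) - 316830 - 12*(-590)) + (-140 + 836) = (348100 - 6444 - 316830 + 7080) + 696 = 31906 + 696 = 32602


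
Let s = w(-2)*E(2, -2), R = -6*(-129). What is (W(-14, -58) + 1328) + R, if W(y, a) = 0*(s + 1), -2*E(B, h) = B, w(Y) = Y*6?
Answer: 2102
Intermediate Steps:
w(Y) = 6*Y
R = 774
E(B, h) = -B/2
s = 12 (s = (6*(-2))*(-½*2) = -12*(-1) = 12)
W(y, a) = 0 (W(y, a) = 0*(12 + 1) = 0*13 = 0)
(W(-14, -58) + 1328) + R = (0 + 1328) + 774 = 1328 + 774 = 2102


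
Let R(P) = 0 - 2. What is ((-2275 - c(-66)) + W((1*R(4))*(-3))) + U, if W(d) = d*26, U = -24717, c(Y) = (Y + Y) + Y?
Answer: -26638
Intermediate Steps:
R(P) = -2
c(Y) = 3*Y (c(Y) = 2*Y + Y = 3*Y)
W(d) = 26*d
((-2275 - c(-66)) + W((1*R(4))*(-3))) + U = ((-2275 - 3*(-66)) + 26*((1*(-2))*(-3))) - 24717 = ((-2275 - 1*(-198)) + 26*(-2*(-3))) - 24717 = ((-2275 + 198) + 26*6) - 24717 = (-2077 + 156) - 24717 = -1921 - 24717 = -26638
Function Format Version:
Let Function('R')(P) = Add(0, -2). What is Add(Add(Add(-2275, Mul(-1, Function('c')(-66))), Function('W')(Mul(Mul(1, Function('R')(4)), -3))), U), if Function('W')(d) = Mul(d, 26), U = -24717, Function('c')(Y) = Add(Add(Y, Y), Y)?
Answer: -26638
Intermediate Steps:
Function('R')(P) = -2
Function('c')(Y) = Mul(3, Y) (Function('c')(Y) = Add(Mul(2, Y), Y) = Mul(3, Y))
Function('W')(d) = Mul(26, d)
Add(Add(Add(-2275, Mul(-1, Function('c')(-66))), Function('W')(Mul(Mul(1, Function('R')(4)), -3))), U) = Add(Add(Add(-2275, Mul(-1, Mul(3, -66))), Mul(26, Mul(Mul(1, -2), -3))), -24717) = Add(Add(Add(-2275, Mul(-1, -198)), Mul(26, Mul(-2, -3))), -24717) = Add(Add(Add(-2275, 198), Mul(26, 6)), -24717) = Add(Add(-2077, 156), -24717) = Add(-1921, -24717) = -26638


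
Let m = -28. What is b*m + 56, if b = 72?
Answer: -1960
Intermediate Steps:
b*m + 56 = 72*(-28) + 56 = -2016 + 56 = -1960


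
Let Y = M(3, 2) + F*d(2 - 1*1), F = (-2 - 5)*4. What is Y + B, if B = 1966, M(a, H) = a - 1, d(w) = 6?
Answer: 1800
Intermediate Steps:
M(a, H) = -1 + a
F = -28 (F = -7*4 = -28)
Y = -166 (Y = (-1 + 3) - 28*6 = 2 - 168 = -166)
Y + B = -166 + 1966 = 1800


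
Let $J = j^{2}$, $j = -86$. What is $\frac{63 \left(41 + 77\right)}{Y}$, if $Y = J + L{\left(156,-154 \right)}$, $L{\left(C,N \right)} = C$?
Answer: $\frac{63}{64} \approx 0.98438$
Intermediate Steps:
$J = 7396$ ($J = \left(-86\right)^{2} = 7396$)
$Y = 7552$ ($Y = 7396 + 156 = 7552$)
$\frac{63 \left(41 + 77\right)}{Y} = \frac{63 \left(41 + 77\right)}{7552} = 63 \cdot 118 \cdot \frac{1}{7552} = 7434 \cdot \frac{1}{7552} = \frac{63}{64}$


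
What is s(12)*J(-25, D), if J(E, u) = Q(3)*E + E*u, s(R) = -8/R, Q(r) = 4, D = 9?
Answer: 650/3 ≈ 216.67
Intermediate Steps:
J(E, u) = 4*E + E*u
s(12)*J(-25, D) = (-8/12)*(-25*(4 + 9)) = (-8*1/12)*(-25*13) = -⅔*(-325) = 650/3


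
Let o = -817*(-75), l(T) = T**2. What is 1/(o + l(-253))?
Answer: 1/125284 ≈ 7.9819e-6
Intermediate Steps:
o = 61275
1/(o + l(-253)) = 1/(61275 + (-253)**2) = 1/(61275 + 64009) = 1/125284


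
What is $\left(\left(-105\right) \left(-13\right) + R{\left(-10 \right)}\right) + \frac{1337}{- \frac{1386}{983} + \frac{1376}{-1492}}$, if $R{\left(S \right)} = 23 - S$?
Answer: $\frac{705248657}{855130} \approx 824.73$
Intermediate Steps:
$\left(\left(-105\right) \left(-13\right) + R{\left(-10 \right)}\right) + \frac{1337}{- \frac{1386}{983} + \frac{1376}{-1492}} = \left(\left(-105\right) \left(-13\right) + \left(23 - -10\right)\right) + \frac{1337}{- \frac{1386}{983} + \frac{1376}{-1492}} = \left(1365 + \left(23 + 10\right)\right) + \frac{1337}{\left(-1386\right) \frac{1}{983} + 1376 \left(- \frac{1}{1492}\right)} = \left(1365 + 33\right) + \frac{1337}{- \frac{1386}{983} - \frac{344}{373}} = 1398 + \frac{1337}{- \frac{855130}{366659}} = 1398 + 1337 \left(- \frac{366659}{855130}\right) = 1398 - \frac{490223083}{855130} = \frac{705248657}{855130}$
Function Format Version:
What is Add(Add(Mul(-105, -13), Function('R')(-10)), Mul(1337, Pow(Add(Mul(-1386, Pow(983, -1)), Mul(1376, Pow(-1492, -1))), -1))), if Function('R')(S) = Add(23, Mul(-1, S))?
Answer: Rational(705248657, 855130) ≈ 824.73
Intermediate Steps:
Add(Add(Mul(-105, -13), Function('R')(-10)), Mul(1337, Pow(Add(Mul(-1386, Pow(983, -1)), Mul(1376, Pow(-1492, -1))), -1))) = Add(Add(Mul(-105, -13), Add(23, Mul(-1, -10))), Mul(1337, Pow(Add(Mul(-1386, Pow(983, -1)), Mul(1376, Pow(-1492, -1))), -1))) = Add(Add(1365, Add(23, 10)), Mul(1337, Pow(Add(Mul(-1386, Rational(1, 983)), Mul(1376, Rational(-1, 1492))), -1))) = Add(Add(1365, 33), Mul(1337, Pow(Add(Rational(-1386, 983), Rational(-344, 373)), -1))) = Add(1398, Mul(1337, Pow(Rational(-855130, 366659), -1))) = Add(1398, Mul(1337, Rational(-366659, 855130))) = Add(1398, Rational(-490223083, 855130)) = Rational(705248657, 855130)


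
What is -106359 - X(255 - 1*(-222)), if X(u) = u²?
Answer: -333888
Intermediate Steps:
-106359 - X(255 - 1*(-222)) = -106359 - (255 - 1*(-222))² = -106359 - (255 + 222)² = -106359 - 1*477² = -106359 - 1*227529 = -106359 - 227529 = -333888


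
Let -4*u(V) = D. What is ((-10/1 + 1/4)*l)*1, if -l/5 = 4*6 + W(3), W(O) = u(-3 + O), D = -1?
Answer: 18915/16 ≈ 1182.2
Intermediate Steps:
u(V) = ¼ (u(V) = -¼*(-1) = ¼)
W(O) = ¼
l = -485/4 (l = -5*(4*6 + ¼) = -5*(24 + ¼) = -5*97/4 = -485/4 ≈ -121.25)
((-10/1 + 1/4)*l)*1 = ((-10/1 + 1/4)*(-485/4))*1 = ((-10*1 + 1*(¼))*(-485/4))*1 = ((-10 + ¼)*(-485/4))*1 = -39/4*(-485/4)*1 = (18915/16)*1 = 18915/16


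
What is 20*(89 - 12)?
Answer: 1540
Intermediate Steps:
20*(89 - 12) = 20*77 = 1540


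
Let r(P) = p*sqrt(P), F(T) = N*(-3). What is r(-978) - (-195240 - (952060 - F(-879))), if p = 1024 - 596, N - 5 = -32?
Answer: 1147219 + 428*I*sqrt(978) ≈ 1.1472e+6 + 13385.0*I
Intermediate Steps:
N = -27 (N = 5 - 32 = -27)
F(T) = 81 (F(T) = -27*(-3) = 81)
p = 428
r(P) = 428*sqrt(P)
r(-978) - (-195240 - (952060 - F(-879))) = 428*sqrt(-978) - (-195240 - (952060 - 1*81)) = 428*(I*sqrt(978)) - (-195240 - (952060 - 81)) = 428*I*sqrt(978) - (-195240 - 1*951979) = 428*I*sqrt(978) - (-195240 - 951979) = 428*I*sqrt(978) - 1*(-1147219) = 428*I*sqrt(978) + 1147219 = 1147219 + 428*I*sqrt(978)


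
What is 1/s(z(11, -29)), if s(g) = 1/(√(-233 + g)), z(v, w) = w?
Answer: I*√262 ≈ 16.186*I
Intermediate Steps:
s(g) = (-233 + g)^(-½)
1/s(z(11, -29)) = 1/((-233 - 29)^(-½)) = 1/((-262)^(-½)) = 1/(-I*√262/262) = I*√262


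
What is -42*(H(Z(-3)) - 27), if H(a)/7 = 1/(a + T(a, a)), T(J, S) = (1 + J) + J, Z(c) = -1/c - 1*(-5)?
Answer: 18984/17 ≈ 1116.7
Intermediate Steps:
Z(c) = 5 - 1/c (Z(c) = -1/c + 5 = 5 - 1/c)
T(J, S) = 1 + 2*J
H(a) = 7/(1 + 3*a) (H(a) = 7/(a + (1 + 2*a)) = 7/(1 + 3*a))
-42*(H(Z(-3)) - 27) = -42*(7/(1 + 3*(5 - 1/(-3))) - 27) = -42*(7/(1 + 3*(5 - 1*(-⅓))) - 27) = -42*(7/(1 + 3*(5 + ⅓)) - 27) = -42*(7/(1 + 3*(16/3)) - 27) = -42*(7/(1 + 16) - 27) = -42*(7/17 - 27) = -42*(-452/17) = 18984/17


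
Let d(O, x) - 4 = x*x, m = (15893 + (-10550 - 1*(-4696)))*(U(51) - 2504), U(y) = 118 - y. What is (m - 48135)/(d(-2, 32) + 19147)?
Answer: -24513178/20175 ≈ -1215.0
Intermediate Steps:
m = -24465043 (m = (15893 + (-10550 - 1*(-4696)))*((118 - 1*51) - 2504) = (15893 + (-10550 + 4696))*((118 - 51) - 2504) = (15893 - 5854)*(67 - 2504) = 10039*(-2437) = -24465043)
d(O, x) = 4 + x² (d(O, x) = 4 + x*x = 4 + x²)
(m - 48135)/(d(-2, 32) + 19147) = (-24465043 - 48135)/((4 + 32²) + 19147) = -24513178/((4 + 1024) + 19147) = -24513178/(1028 + 19147) = -24513178/20175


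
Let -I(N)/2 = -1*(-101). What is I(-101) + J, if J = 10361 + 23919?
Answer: 34078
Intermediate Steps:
I(N) = -202 (I(N) = -(-2)*(-101) = -2*101 = -202)
J = 34280
I(-101) + J = -202 + 34280 = 34078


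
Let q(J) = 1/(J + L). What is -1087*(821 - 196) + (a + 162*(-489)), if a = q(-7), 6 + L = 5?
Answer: -6068745/8 ≈ -7.5859e+5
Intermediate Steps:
L = -1 (L = -6 + 5 = -1)
q(J) = 1/(-1 + J) (q(J) = 1/(J - 1) = 1/(-1 + J))
a = -⅛ (a = 1/(-1 - 7) = 1/(-8) = -⅛ ≈ -0.12500)
-1087*(821 - 196) + (a + 162*(-489)) = -1087*(821 - 196) + (-⅛ + 162*(-489)) = -1087*625 + (-⅛ - 79218) = -679375 - 633745/8 = -6068745/8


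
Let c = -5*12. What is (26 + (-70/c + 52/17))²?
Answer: 9504889/10404 ≈ 913.58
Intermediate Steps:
c = -60
(26 + (-70/c + 52/17))² = (26 + (-70/(-60) + 52/17))² = (26 + (-70*(-1/60) + 52*(1/17)))² = (26 + (7/6 + 52/17))² = (26 + 431/102)² = (3083/102)² = 9504889/10404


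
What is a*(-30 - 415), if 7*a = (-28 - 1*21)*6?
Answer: 18690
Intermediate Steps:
a = -42 (a = ((-28 - 1*21)*6)/7 = ((-28 - 21)*6)/7 = (-49*6)/7 = (1/7)*(-294) = -42)
a*(-30 - 415) = -42*(-30 - 415) = -42*(-445) = 18690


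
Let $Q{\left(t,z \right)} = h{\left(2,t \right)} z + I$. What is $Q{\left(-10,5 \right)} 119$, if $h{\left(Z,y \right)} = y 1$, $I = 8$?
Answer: $-4998$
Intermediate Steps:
$h{\left(Z,y \right)} = y$
$Q{\left(t,z \right)} = 8 + t z$ ($Q{\left(t,z \right)} = t z + 8 = 8 + t z$)
$Q{\left(-10,5 \right)} 119 = \left(8 - 50\right) 119 = \left(-42\right) 119 = -4998$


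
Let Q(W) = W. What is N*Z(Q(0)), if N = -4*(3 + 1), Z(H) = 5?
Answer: -80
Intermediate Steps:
N = -16 (N = -4*4 = -16)
N*Z(Q(0)) = -16*5 = -80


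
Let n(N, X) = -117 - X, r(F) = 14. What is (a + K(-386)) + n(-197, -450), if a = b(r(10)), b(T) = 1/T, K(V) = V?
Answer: -741/14 ≈ -52.929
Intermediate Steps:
a = 1/14 ≈ 0.071429
(a + K(-386)) + n(-197, -450) = (1/14 - 386) + (-117 - 1*(-450)) = -5403/14 + (-117 + 450) = -5403/14 + 333 = -741/14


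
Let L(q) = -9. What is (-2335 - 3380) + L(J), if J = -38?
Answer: -5724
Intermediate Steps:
(-2335 - 3380) + L(J) = (-2335 - 3380) - 9 = -5715 - 9 = -5724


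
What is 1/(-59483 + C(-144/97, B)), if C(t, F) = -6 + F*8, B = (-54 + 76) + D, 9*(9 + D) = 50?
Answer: -9/534065 ≈ -1.6852e-5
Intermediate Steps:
D = -31/9 (D = -9 + (⅑)*50 = -9 + 50/9 = -31/9 ≈ -3.4444)
B = 167/9 (B = (-54 + 76) - 31/9 = 22 - 31/9 = 167/9 ≈ 18.556)
C(t, F) = -6 + 8*F
1/(-59483 + C(-144/97, B)) = 1/(-59483 + (-6 + 8*(167/9))) = 1/(-59483 + (-6 + 1336/9)) = 1/(-59483 + 1282/9) = 1/(-534065/9) = -9/534065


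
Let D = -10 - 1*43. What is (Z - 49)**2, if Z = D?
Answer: 10404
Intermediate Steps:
D = -53 (D = -10 - 43 = -53)
Z = -53
(Z - 49)**2 = (-53 - 49)**2 = (-102)**2 = 10404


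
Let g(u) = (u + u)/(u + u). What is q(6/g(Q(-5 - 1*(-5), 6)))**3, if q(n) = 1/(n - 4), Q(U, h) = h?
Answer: 1/8 ≈ 0.12500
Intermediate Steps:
g(u) = 1 (g(u) = (2*u)/((2*u)) = (2*u)*(1/(2*u)) = 1)
q(n) = 1/(-4 + n)
q(6/g(Q(-5 - 1*(-5), 6)))**3 = (1/(-4 + 6/1))**3 = (1/(-4 + 6*1))**3 = (1/(-4 + 6))**3 = (1/2)**3 = 1/8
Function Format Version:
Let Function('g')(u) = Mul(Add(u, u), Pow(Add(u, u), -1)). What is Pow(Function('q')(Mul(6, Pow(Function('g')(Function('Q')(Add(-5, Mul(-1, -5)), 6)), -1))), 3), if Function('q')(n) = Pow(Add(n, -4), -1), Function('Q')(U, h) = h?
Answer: Rational(1, 8) ≈ 0.12500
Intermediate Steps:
Function('g')(u) = 1 (Function('g')(u) = Mul(Mul(2, u), Pow(Mul(2, u), -1)) = Mul(Mul(2, u), Mul(Rational(1, 2), Pow(u, -1))) = 1)
Function('q')(n) = Pow(Add(-4, n), -1)
Pow(Function('q')(Mul(6, Pow(Function('g')(Function('Q')(Add(-5, Mul(-1, -5)), 6)), -1))), 3) = Pow(Pow(Add(-4, Mul(6, Pow(1, -1))), -1), 3) = Pow(Pow(Add(-4, Mul(6, 1)), -1), 3) = Pow(Pow(Add(-4, 6), -1), 3) = Pow(Pow(2, -1), 3) = Pow(Rational(1, 2), 3) = Rational(1, 8)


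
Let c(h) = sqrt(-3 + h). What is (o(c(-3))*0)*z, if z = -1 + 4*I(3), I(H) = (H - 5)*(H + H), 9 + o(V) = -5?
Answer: 0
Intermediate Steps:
o(V) = -14 (o(V) = -9 - 5 = -14)
I(H) = 2*H*(-5 + H) (I(H) = (-5 + H)*(2*H) = 2*H*(-5 + H))
z = -49 (z = -1 + 4*(2*3*(-5 + 3)) = -1 + 4*(2*3*(-2)) = -1 + 4*(-12) = -1 - 48 = -49)
(o(c(-3))*0)*z = -14*0*(-49) = 0*(-49) = 0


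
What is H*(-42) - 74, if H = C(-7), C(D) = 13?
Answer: -620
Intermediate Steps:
H = 13
H*(-42) - 74 = 13*(-42) - 74 = -546 - 74 = -620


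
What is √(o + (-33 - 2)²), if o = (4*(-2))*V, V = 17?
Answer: 33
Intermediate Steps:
o = -136 (o = (4*(-2))*17 = -8*17 = -136)
√(o + (-33 - 2)²) = √(-136 + (-33 - 2)²) = √(-136 + (-35)²) = √(-136 + 1225) = √1089 = 33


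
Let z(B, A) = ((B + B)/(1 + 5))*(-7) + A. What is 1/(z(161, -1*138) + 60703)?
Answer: 3/180568 ≈ 1.6614e-5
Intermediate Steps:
z(B, A) = A - 7*B/3 (z(B, A) = ((2*B)/6)*(-7) + A = ((2*B)*(⅙))*(-7) + A = (B/3)*(-7) + A = -7*B/3 + A = A - 7*B/3)
1/(z(161, -1*138) + 60703) = 1/((-1*138 - 7/3*161) + 60703) = 1/((-138 - 1127/3) + 60703) = 1/(-1541/3 + 60703) = 1/(180568/3) = 3/180568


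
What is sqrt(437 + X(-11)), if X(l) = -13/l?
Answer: 2*sqrt(13255)/11 ≈ 20.933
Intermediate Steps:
sqrt(437 + X(-11)) = sqrt(437 - 13/(-11)) = sqrt(437 - 13*(-1/11)) = sqrt(437 + 13/11) = sqrt(4820/11) = 2*sqrt(13255)/11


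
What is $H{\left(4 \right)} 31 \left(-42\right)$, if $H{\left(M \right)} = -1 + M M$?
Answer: $-19530$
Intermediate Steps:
$H{\left(M \right)} = -1 + M^{2}$
$H{\left(4 \right)} 31 \left(-42\right) = \left(-1 + 4^{2}\right) 31 \left(-42\right) = \left(-1 + 16\right) 31 \left(-42\right) = 15 \cdot 31 \left(-42\right) = 465 \left(-42\right) = -19530$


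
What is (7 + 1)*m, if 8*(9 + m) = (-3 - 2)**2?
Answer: -47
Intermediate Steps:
m = -47/8 (m = -9 + (-3 - 2)**2/8 = -9 + (1/8)*(-5)**2 = -9 + (1/8)*25 = -9 + 25/8 = -47/8 ≈ -5.8750)
(7 + 1)*m = (7 + 1)*(-47/8) = 8*(-47/8) = -47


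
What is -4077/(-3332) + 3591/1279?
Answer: 17179695/4261628 ≈ 4.0313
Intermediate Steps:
-4077/(-3332) + 3591/1279 = -4077*(-1/3332) + 3591*(1/1279) = 4077/3332 + 3591/1279 = 17179695/4261628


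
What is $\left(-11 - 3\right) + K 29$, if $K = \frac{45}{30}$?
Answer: $\frac{59}{2} \approx 29.5$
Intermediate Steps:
$K = \frac{3}{2}$ ($K = 45 \cdot \frac{1}{30} = \frac{3}{2} \approx 1.5$)
$\left(-11 - 3\right) + K 29 = \left(-11 - 3\right) + \frac{3}{2} \cdot 29 = -14 + \frac{87}{2} = \frac{59}{2}$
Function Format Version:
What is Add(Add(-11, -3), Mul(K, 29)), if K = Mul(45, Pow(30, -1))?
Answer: Rational(59, 2) ≈ 29.500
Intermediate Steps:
K = Rational(3, 2) (K = Mul(45, Rational(1, 30)) = Rational(3, 2) ≈ 1.5000)
Add(Add(-11, -3), Mul(K, 29)) = Add(Add(-11, -3), Mul(Rational(3, 2), 29)) = Add(-14, Rational(87, 2)) = Rational(59, 2)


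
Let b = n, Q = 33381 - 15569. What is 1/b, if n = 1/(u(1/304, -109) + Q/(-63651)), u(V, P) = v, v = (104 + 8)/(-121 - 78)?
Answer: -10673500/12666549 ≈ -0.84265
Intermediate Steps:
Q = 17812
v = -112/199 (v = 112/(-199) = 112*(-1/199) = -112/199 ≈ -0.56281)
u(V, P) = -112/199
n = -12666549/10673500 (n = 1/(-112/199 + 17812/(-63651)) = 1/(-112/199 + 17812*(-1/63651)) = 1/(-112/199 - 17812/63651) = 1/(-10673500/12666549) = -12666549/10673500 ≈ -1.1867)
b = -12666549/10673500 ≈ -1.1867
1/b = 1/(-12666549/10673500) = -10673500/12666549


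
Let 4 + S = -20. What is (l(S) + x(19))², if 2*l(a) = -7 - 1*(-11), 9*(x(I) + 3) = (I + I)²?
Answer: 2059225/81 ≈ 25423.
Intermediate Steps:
S = -24 (S = -4 - 20 = -24)
x(I) = -3 + 4*I²/9 (x(I) = -3 + (I + I)²/9 = -3 + (2*I)²/9 = -3 + (4*I²)/9 = -3 + 4*I²/9)
l(a) = 2 (l(a) = (-7 - 1*(-11))/2 = (-7 + 11)/2 = (½)*4 = 2)
(l(S) + x(19))² = (2 + (-3 + (4/9)*19²))² = (2 + (-3 + (4/9)*361))² = (2 + (-3 + 1444/9))² = (2 + 1417/9)² = (1435/9)² = 2059225/81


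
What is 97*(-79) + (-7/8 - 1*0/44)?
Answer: -61311/8 ≈ -7663.9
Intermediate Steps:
97*(-79) + (-7/8 - 1*0/44) = -7663 + (-7*1/8 + 0*(1/44)) = -7663 + (-7/8 + 0) = -7663 - 7/8 = -61311/8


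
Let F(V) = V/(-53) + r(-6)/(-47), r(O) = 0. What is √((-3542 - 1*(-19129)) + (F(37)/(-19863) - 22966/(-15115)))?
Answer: 2*√109637745359289930358615/5304049995 ≈ 124.85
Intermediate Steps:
F(V) = -V/53 (F(V) = V/(-53) + 0/(-47) = V*(-1/53) + 0*(-1/47) = -V/53 + 0 = -V/53)
√((-3542 - 1*(-19129)) + (F(37)/(-19863) - 22966/(-15115))) = √((-3542 - 1*(-19129)) + (-1/53*37/(-19863) - 22966/(-15115))) = √((-3542 + 19129) + (-37/53*(-1/19863) - 22966*(-1/15115))) = √(15587 + (37/1052739 + 22966/15115)) = √(15587 + 24177763129/15912149985) = √(248046859579324/15912149985) = 2*√109637745359289930358615/5304049995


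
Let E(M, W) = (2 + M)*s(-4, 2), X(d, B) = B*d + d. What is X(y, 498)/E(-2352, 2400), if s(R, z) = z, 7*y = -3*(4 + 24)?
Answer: 1497/1175 ≈ 1.2740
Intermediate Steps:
y = -12 (y = (-3*(4 + 24))/7 = (-3*28)/7 = (⅐)*(-84) = -12)
X(d, B) = d + B*d
E(M, W) = 4 + 2*M (E(M, W) = (2 + M)*2 = 4 + 2*M)
X(y, 498)/E(-2352, 2400) = (-12*(1 + 498))/(4 + 2*(-2352)) = (-12*499)/(4 - 4704) = -5988/(-4700) = -5988*(-1/4700) = 1497/1175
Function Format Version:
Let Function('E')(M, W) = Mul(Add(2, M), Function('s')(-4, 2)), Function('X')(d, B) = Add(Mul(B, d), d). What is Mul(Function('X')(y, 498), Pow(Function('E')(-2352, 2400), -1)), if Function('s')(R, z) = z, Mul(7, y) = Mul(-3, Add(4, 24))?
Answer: Rational(1497, 1175) ≈ 1.2740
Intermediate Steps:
y = -12 (y = Mul(Rational(1, 7), Mul(-3, Add(4, 24))) = Mul(Rational(1, 7), Mul(-3, 28)) = Mul(Rational(1, 7), -84) = -12)
Function('X')(d, B) = Add(d, Mul(B, d))
Function('E')(M, W) = Add(4, Mul(2, M)) (Function('E')(M, W) = Mul(Add(2, M), 2) = Add(4, Mul(2, M)))
Mul(Function('X')(y, 498), Pow(Function('E')(-2352, 2400), -1)) = Mul(Mul(-12, Add(1, 498)), Pow(Add(4, Mul(2, -2352)), -1)) = Mul(Mul(-12, 499), Pow(Add(4, -4704), -1)) = Mul(-5988, Pow(-4700, -1)) = Mul(-5988, Rational(-1, 4700)) = Rational(1497, 1175)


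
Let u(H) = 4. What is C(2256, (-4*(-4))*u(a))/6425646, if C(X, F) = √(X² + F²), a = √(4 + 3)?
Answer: 8*√19897/3212823 ≈ 0.00035123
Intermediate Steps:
a = √7 ≈ 2.6458
C(X, F) = √(F² + X²)
C(2256, (-4*(-4))*u(a))/6425646 = √((-4*(-4)*4)² + 2256²)/6425646 = √((16*4)² + 5089536)*(1/6425646) = √(64² + 5089536)*(1/6425646) = √(4096 + 5089536)*(1/6425646) = √5093632*(1/6425646) = (16*√19897)*(1/6425646) = 8*√19897/3212823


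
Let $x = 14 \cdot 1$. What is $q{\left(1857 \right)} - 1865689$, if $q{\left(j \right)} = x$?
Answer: $-1865675$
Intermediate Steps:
$x = 14$
$q{\left(j \right)} = 14$
$q{\left(1857 \right)} - 1865689 = 14 - 1865689 = -1865675$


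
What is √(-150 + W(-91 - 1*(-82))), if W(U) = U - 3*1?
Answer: 9*I*√2 ≈ 12.728*I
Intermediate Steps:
W(U) = -3 + U (W(U) = U - 3 = -3 + U)
√(-150 + W(-91 - 1*(-82))) = √(-150 + (-3 + (-91 - 1*(-82)))) = √(-150 + (-3 + (-91 + 82))) = √(-150 + (-3 - 9)) = √(-150 - 12) = √(-162) = 9*I*√2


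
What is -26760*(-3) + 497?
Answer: 80777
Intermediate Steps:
-26760*(-3) + 497 = -446*(-180) + 497 = 80280 + 497 = 80777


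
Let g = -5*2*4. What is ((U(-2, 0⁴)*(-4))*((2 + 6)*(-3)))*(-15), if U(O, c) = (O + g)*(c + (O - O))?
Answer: 0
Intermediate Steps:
g = -40 (g = -10*4 = -40)
U(O, c) = c*(-40 + O) (U(O, c) = (O - 40)*(c + (O - O)) = (-40 + O)*(c + 0) = (-40 + O)*c = c*(-40 + O))
((U(-2, 0⁴)*(-4))*((2 + 6)*(-3)))*(-15) = (((0⁴*(-40 - 2))*(-4))*((2 + 6)*(-3)))*(-15) = (((0*(-42))*(-4))*(8*(-3)))*(-15) = ((0*(-4))*(-24))*(-15) = (0*(-24))*(-15) = 0*(-15) = 0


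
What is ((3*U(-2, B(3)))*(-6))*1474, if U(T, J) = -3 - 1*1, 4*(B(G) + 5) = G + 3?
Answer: 106128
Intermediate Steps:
B(G) = -17/4 + G/4 (B(G) = -5 + (G + 3)/4 = -5 + (3 + G)/4 = -5 + (3/4 + G/4) = -17/4 + G/4)
U(T, J) = -4 (U(T, J) = -3 - 1 = -4)
((3*U(-2, B(3)))*(-6))*1474 = ((3*(-4))*(-6))*1474 = -12*(-6)*1474 = 72*1474 = 106128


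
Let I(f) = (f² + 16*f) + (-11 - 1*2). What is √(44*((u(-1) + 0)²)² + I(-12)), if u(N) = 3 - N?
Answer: √11203 ≈ 105.84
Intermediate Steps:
I(f) = -13 + f² + 16*f (I(f) = (f² + 16*f) + (-11 - 2) = (f² + 16*f) - 13 = -13 + f² + 16*f)
√(44*((u(-1) + 0)²)² + I(-12)) = √(44*(((3 - 1*(-1)) + 0)²)² + (-13 + (-12)² + 16*(-12))) = √(44*(((3 + 1) + 0)²)² + (-13 + 144 - 192)) = √(44*((4 + 0)²)² - 61) = √(44*(4²)² - 61) = √(44*16² - 61) = √(44*256 - 61) = √(11264 - 61) = √11203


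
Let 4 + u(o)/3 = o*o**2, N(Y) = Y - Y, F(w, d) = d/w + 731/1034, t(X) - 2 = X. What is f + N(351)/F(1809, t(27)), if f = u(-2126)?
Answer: -28827769140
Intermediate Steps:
t(X) = 2 + X
F(w, d) = 731/1034 + d/w (F(w, d) = d/w + 731*(1/1034) = d/w + 731/1034 = 731/1034 + d/w)
N(Y) = 0
u(o) = -12 + 3*o**3 (u(o) = -12 + 3*(o*o**2) = -12 + 3*o**3)
f = -28827769140 (f = -12 + 3*(-2126)**3 = -12 + 3*(-9609256376) = -12 - 28827769128 = -28827769140)
f + N(351)/F(1809, t(27)) = -28827769140 + 0/(731/1034 + (2 + 27)/1809) = -28827769140 + 0/(731/1034 + 29*(1/1809)) = -28827769140 + 0/(731/1034 + 29/1809) = -28827769140 + 0/(1352365/1870506) = -28827769140 + 0*(1870506/1352365) = -28827769140 + 0 = -28827769140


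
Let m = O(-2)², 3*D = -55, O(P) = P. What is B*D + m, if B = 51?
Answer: -931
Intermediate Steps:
D = -55/3 (D = (⅓)*(-55) = -55/3 ≈ -18.333)
m = 4 (m = (-2)² = 4)
B*D + m = 51*(-55/3) + 4 = -935 + 4 = -931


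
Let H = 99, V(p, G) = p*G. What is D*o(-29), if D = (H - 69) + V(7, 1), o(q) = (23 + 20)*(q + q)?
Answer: -92278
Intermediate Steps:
V(p, G) = G*p
o(q) = 86*q (o(q) = 43*(2*q) = 86*q)
D = 37 (D = (99 - 69) + 1*7 = 30 + 7 = 37)
D*o(-29) = 37*(86*(-29)) = 37*(-2494) = -92278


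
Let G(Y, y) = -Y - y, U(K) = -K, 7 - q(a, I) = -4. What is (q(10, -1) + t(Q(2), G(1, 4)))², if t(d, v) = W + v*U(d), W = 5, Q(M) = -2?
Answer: 36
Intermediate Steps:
q(a, I) = 11 (q(a, I) = 7 - 1*(-4) = 7 + 4 = 11)
t(d, v) = 5 - d*v (t(d, v) = 5 + v*(-d) = 5 - d*v)
(q(10, -1) + t(Q(2), G(1, 4)))² = (11 + (5 - 1*(-2)*(-1*1 - 1*4)))² = (11 + (5 - 1*(-2)*(-1 - 4)))² = (11 + (5 - 1*(-2)*(-5)))² = (11 + (5 - 10))² = (11 - 5)² = 6² = 36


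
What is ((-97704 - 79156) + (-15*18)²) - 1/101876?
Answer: -10591028961/101876 ≈ -1.0396e+5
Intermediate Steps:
((-97704 - 79156) + (-15*18)²) - 1/101876 = (-176860 + (-270)²) - 1*1/101876 = (-176860 + 72900) - 1/101876 = -103960 - 1/101876 = -10591028961/101876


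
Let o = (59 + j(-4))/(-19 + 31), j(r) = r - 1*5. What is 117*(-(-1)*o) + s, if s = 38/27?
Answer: 26401/54 ≈ 488.91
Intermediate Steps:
j(r) = -5 + r (j(r) = r - 5 = -5 + r)
s = 38/27 (s = 38*(1/27) = 38/27 ≈ 1.4074)
o = 25/6 (o = (59 + (-5 - 4))/(-19 + 31) = (59 - 9)/12 = 50*(1/12) = 25/6 ≈ 4.1667)
117*(-(-1)*o) + s = 117*(-(-1)*25/6) + 38/27 = 117*(-1*(-25/6)) + 38/27 = 117*(25/6) + 38/27 = 975/2 + 38/27 = 26401/54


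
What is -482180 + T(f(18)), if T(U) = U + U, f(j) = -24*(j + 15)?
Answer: -483764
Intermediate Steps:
f(j) = -360 - 24*j (f(j) = -24*(15 + j) = -360 - 24*j)
T(U) = 2*U
-482180 + T(f(18)) = -482180 + 2*(-360 - 24*18) = -482180 + 2*(-360 - 432) = -482180 + 2*(-792) = -482180 - 1584 = -483764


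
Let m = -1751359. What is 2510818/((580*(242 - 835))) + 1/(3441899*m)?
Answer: -7567606444703540039/1036635295983729770 ≈ -7.3002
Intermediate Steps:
2510818/((580*(242 - 835))) + 1/(3441899*m) = 2510818/((580*(242 - 835))) + 1/(3441899*(-1751359)) = 2510818/((580*(-593))) + (1/3441899)*(-1/1751359) = 2510818/(-343940) - 1/6028000790741 = 2510818*(-1/343940) - 1/6028000790741 = -1255409/171970 - 1/6028000790741 = -7567606444703540039/1036635295983729770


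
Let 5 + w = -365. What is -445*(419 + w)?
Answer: -21805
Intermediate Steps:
w = -370 (w = -5 - 365 = -370)
-445*(419 + w) = -445*(419 - 370) = -445*49 = -21805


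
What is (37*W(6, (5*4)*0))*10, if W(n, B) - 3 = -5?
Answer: -740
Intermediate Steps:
W(n, B) = -2 (W(n, B) = 3 - 5 = -2)
(37*W(6, (5*4)*0))*10 = (37*(-2))*10 = -74*10 = -740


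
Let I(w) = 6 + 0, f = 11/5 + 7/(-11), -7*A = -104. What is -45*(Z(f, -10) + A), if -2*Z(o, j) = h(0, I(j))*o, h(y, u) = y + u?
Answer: -35226/77 ≈ -457.48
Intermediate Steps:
A = 104/7 (A = -⅐*(-104) = 104/7 ≈ 14.857)
f = 86/55 (f = 11*(⅕) + 7*(-1/11) = 11/5 - 7/11 = 86/55 ≈ 1.5636)
I(w) = 6
h(y, u) = u + y
Z(o, j) = -3*o (Z(o, j) = -(6 + 0)*o/2 = -3*o)
-45*(Z(f, -10) + A) = -45*(-3*86/55 + 104/7) = -45*(-258/55 + 104/7) = -45*3914/385 = -35226/77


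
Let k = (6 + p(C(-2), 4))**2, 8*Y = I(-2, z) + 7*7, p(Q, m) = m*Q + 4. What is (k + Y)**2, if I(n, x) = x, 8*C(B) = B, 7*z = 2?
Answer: 23824161/3136 ≈ 7597.0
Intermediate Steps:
z = 2/7 (z = (1/7)*2 = 2/7 ≈ 0.28571)
C(B) = B/8
p(Q, m) = 4 + Q*m (p(Q, m) = Q*m + 4 = 4 + Q*m)
Y = 345/56 (Y = (2/7 + 7*7)/8 = (2/7 + 49)/8 = (1/8)*(345/7) = 345/56 ≈ 6.1607)
k = 81 (k = (6 + (4 + ((1/8)*(-2))*4))**2 = (6 + (4 - 1/4*4))**2 = (6 + (4 - 1))**2 = (6 + 3)**2 = 9**2 = 81)
(k + Y)**2 = (81 + 345/56)**2 = (4881/56)**2 = 23824161/3136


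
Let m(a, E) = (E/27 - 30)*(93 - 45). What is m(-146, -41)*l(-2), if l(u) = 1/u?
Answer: 6808/9 ≈ 756.44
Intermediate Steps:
l(u) = 1/u
m(a, E) = -1440 + 16*E/9 (m(a, E) = (E*(1/27) - 30)*48 = (E/27 - 30)*48 = (-30 + E/27)*48 = -1440 + 16*E/9)
m(-146, -41)*l(-2) = (-1440 + (16/9)*(-41))/(-2) = (-1440 - 656/9)*(-½) = -13616/9*(-½) = 6808/9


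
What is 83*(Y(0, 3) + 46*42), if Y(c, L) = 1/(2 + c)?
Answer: 320795/2 ≈ 1.6040e+5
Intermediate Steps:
83*(Y(0, 3) + 46*42) = 83*(1/(2 + 0) + 46*42) = 83*(1/2 + 1932) = 83*(½ + 1932) = 83*(3865/2) = 320795/2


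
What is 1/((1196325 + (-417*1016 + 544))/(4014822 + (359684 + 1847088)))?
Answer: 6221594/773197 ≈ 8.0466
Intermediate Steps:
1/((1196325 + (-417*1016 + 544))/(4014822 + (359684 + 1847088))) = 1/((1196325 + (-423672 + 544))/(4014822 + 2206772)) = 1/((1196325 - 423128)/6221594) = 1/(773197*(1/6221594)) = 1/(773197/6221594) = 6221594/773197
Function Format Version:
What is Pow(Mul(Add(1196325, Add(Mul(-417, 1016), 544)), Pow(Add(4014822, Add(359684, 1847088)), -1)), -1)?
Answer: Rational(6221594, 773197) ≈ 8.0466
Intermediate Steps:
Pow(Mul(Add(1196325, Add(Mul(-417, 1016), 544)), Pow(Add(4014822, Add(359684, 1847088)), -1)), -1) = Pow(Mul(Add(1196325, Add(-423672, 544)), Pow(Add(4014822, 2206772), -1)), -1) = Pow(Mul(Add(1196325, -423128), Pow(6221594, -1)), -1) = Pow(Mul(773197, Rational(1, 6221594)), -1) = Pow(Rational(773197, 6221594), -1) = Rational(6221594, 773197)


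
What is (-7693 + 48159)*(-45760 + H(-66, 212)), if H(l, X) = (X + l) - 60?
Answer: -1848244084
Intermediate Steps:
H(l, X) = -60 + X + l
(-7693 + 48159)*(-45760 + H(-66, 212)) = (-7693 + 48159)*(-45760 + (-60 + 212 - 66)) = 40466*(-45760 + 86) = 40466*(-45674) = -1848244084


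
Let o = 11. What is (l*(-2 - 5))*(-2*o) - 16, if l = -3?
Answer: -478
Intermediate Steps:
(l*(-2 - 5))*(-2*o) - 16 = (-3*(-2 - 5))*(-2*11) - 16 = -3*(-7)*(-22) - 16 = 21*(-22) - 16 = -462 - 16 = -478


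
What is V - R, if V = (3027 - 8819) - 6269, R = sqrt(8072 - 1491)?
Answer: -12061 - sqrt(6581) ≈ -12142.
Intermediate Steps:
R = sqrt(6581) ≈ 81.123
V = -12061 (V = -5792 - 6269 = -12061)
V - R = -12061 - sqrt(6581)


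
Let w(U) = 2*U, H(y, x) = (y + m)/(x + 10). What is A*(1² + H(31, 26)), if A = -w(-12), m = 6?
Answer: 146/3 ≈ 48.667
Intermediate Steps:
H(y, x) = (6 + y)/(10 + x) (H(y, x) = (y + 6)/(x + 10) = (6 + y)/(10 + x))
A = 24 (A = -2*(-12) = -1*(-24) = 24)
A*(1² + H(31, 26)) = 24*(1² + (6 + 31)/(10 + 26)) = 24*(1 + 37/36) = 24*(73/36) = 146/3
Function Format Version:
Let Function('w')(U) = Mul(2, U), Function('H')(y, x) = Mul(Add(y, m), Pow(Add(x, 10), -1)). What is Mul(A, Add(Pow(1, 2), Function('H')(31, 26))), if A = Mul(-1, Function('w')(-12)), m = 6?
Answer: Rational(146, 3) ≈ 48.667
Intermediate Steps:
Function('H')(y, x) = Mul(Pow(Add(10, x), -1), Add(6, y)) (Function('H')(y, x) = Mul(Add(y, 6), Pow(Add(x, 10), -1)) = Mul(Add(6, y), Pow(Add(10, x), -1)) = Mul(Pow(Add(10, x), -1), Add(6, y)))
A = 24 (A = Mul(-1, Mul(2, -12)) = Mul(-1, -24) = 24)
Mul(A, Add(Pow(1, 2), Function('H')(31, 26))) = Mul(24, Add(Pow(1, 2), Mul(Pow(Add(10, 26), -1), Add(6, 31)))) = Mul(24, Add(1, Mul(Pow(36, -1), 37))) = Mul(24, Add(1, Mul(Rational(1, 36), 37))) = Mul(24, Add(1, Rational(37, 36))) = Mul(24, Rational(73, 36)) = Rational(146, 3)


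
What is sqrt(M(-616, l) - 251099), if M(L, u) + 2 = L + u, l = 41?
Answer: 6*I*sqrt(6991) ≈ 501.67*I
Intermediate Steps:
M(L, u) = -2 + L + u (M(L, u) = -2 + (L + u) = -2 + L + u)
sqrt(M(-616, l) - 251099) = sqrt((-2 - 616 + 41) - 251099) = sqrt(-577 - 251099) = sqrt(-251676) = 6*I*sqrt(6991)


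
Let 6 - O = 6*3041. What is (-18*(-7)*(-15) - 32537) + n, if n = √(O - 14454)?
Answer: -34427 + I*√32694 ≈ -34427.0 + 180.81*I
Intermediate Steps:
O = -18240 (O = 6 - 6*3041 = 6 - 1*18246 = 6 - 18246 = -18240)
n = I*√32694 (n = √(-18240 - 14454) = √(-32694) = I*√32694 ≈ 180.81*I)
(-18*(-7)*(-15) - 32537) + n = (-18*(-7)*(-15) - 32537) + I*√32694 = (126*(-15) - 32537) + I*√32694 = (-1890 - 32537) + I*√32694 = -34427 + I*√32694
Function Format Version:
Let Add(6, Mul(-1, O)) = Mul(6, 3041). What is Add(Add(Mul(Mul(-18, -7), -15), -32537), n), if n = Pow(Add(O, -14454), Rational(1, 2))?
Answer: Add(-34427, Mul(I, Pow(32694, Rational(1, 2)))) ≈ Add(-34427., Mul(180.81, I))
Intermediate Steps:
O = -18240 (O = Add(6, Mul(-1, Mul(6, 3041))) = Add(6, Mul(-1, 18246)) = Add(6, -18246) = -18240)
n = Mul(I, Pow(32694, Rational(1, 2))) (n = Pow(Add(-18240, -14454), Rational(1, 2)) = Pow(-32694, Rational(1, 2)) = Mul(I, Pow(32694, Rational(1, 2))) ≈ Mul(180.81, I))
Add(Add(Mul(Mul(-18, -7), -15), -32537), n) = Add(Add(Mul(Mul(-18, -7), -15), -32537), Mul(I, Pow(32694, Rational(1, 2)))) = Add(Add(Mul(126, -15), -32537), Mul(I, Pow(32694, Rational(1, 2)))) = Add(Add(-1890, -32537), Mul(I, Pow(32694, Rational(1, 2)))) = Add(-34427, Mul(I, Pow(32694, Rational(1, 2))))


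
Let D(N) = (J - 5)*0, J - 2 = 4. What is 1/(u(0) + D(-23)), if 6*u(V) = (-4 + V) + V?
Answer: -3/2 ≈ -1.5000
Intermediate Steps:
J = 6 (J = 2 + 4 = 6)
D(N) = 0 (D(N) = (6 - 5)*0 = 1*0 = 0)
u(V) = -2/3 + V/3 (u(V) = ((-4 + V) + V)/6 = (-4 + 2*V)/6 = -2/3 + V/3)
1/(u(0) + D(-23)) = 1/((-2/3 + (1/3)*0) + 0) = 1/((-2/3 + 0) + 0) = 1/(-2/3 + 0) = 1/(-2/3) = -3/2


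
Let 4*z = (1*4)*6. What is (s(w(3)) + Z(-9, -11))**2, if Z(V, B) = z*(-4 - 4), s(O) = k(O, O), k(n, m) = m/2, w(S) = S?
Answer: 8649/4 ≈ 2162.3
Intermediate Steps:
z = 6 (z = ((1*4)*6)/4 = (4*6)/4 = (1/4)*24 = 6)
k(n, m) = m/2 (k(n, m) = m*(1/2) = m/2)
s(O) = O/2
Z(V, B) = -48 (Z(V, B) = 6*(-4 - 4) = 6*(-8) = -48)
(s(w(3)) + Z(-9, -11))**2 = ((1/2)*3 - 48)**2 = (3/2 - 48)**2 = (-93/2)**2 = 8649/4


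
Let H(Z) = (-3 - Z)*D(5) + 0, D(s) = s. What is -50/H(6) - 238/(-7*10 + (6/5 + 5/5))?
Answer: 4700/1017 ≈ 4.6214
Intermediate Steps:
H(Z) = -15 - 5*Z (H(Z) = (-3 - Z)*5 + 0 = (-15 - 5*Z) + 0 = -15 - 5*Z)
-50/H(6) - 238/(-7*10 + (6/5 + 5/5)) = -50/(-15 - 5*6) - 238/(-7*10 + (6/5 + 5/5)) = -50/(-15 - 30) - 238/(-70 + (6*(1/5) + 5*(1/5))) = -50/(-45) - 238/(-70 + (6/5 + 1)) = -50*(-1/45) - 238/(-70 + 11/5) = 10/9 - 238/(-339/5) = 10/9 - 238*(-5/339) = 10/9 + 1190/339 = 4700/1017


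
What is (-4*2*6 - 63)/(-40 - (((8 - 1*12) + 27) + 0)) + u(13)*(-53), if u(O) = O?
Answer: -14432/21 ≈ -687.24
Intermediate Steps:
(-4*2*6 - 63)/(-40 - (((8 - 1*12) + 27) + 0)) + u(13)*(-53) = (-4*2*6 - 63)/(-40 - (((8 - 1*12) + 27) + 0)) + 13*(-53) = (-8*6 - 63)/(-40 - (((8 - 12) + 27) + 0)) - 689 = (-48 - 63)/(-40 - ((-4 + 27) + 0)) - 689 = -111/(-40 - (23 + 0)) - 689 = -111/(-40 - 1*23) - 689 = -111/(-40 - 23) - 689 = -111/(-63) - 689 = -111*(-1/63) - 689 = 37/21 - 689 = -14432/21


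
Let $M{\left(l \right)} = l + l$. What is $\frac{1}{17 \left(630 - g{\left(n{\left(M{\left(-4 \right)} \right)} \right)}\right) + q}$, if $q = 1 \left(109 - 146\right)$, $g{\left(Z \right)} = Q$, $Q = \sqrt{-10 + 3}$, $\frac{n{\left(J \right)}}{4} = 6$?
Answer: $\frac{10673}{113914952} + \frac{17 i \sqrt{7}}{113914952} \approx 9.3693 \cdot 10^{-5} + 3.9484 \cdot 10^{-7} i$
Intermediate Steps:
$M{\left(l \right)} = 2 l$
$n{\left(J \right)} = 24$ ($n{\left(J \right)} = 4 \cdot 6 = 24$)
$Q = i \sqrt{7}$ ($Q = \sqrt{-7} = i \sqrt{7} \approx 2.6458 i$)
$g{\left(Z \right)} = i \sqrt{7}$
$q = -37$ ($q = 1 \left(-37\right) = -37$)
$\frac{1}{17 \left(630 - g{\left(n{\left(M{\left(-4 \right)} \right)} \right)}\right) + q} = \frac{1}{17 \left(630 - i \sqrt{7}\right) - 37} = \frac{1}{\left(10710 - 17 i \sqrt{7}\right) - 37} = \frac{1}{10673 - 17 i \sqrt{7}}$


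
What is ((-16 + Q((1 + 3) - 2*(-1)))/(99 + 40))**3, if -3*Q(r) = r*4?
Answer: -13824/2685619 ≈ -0.0051474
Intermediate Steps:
Q(r) = -4*r/3 (Q(r) = -r*4/3 = -4*r/3)
((-16 + Q((1 + 3) - 2*(-1)))/(99 + 40))**3 = ((-16 - 4*((1 + 3) - 2*(-1))/3)/(99 + 40))**3 = ((-16 - 4*(4 + 2)/3)/139)**3 = ((-16 - 4/3*6)*(1/139))**3 = ((-16 - 8)*(1/139))**3 = (-24*1/139)**3 = (-24/139)**3 = -13824/2685619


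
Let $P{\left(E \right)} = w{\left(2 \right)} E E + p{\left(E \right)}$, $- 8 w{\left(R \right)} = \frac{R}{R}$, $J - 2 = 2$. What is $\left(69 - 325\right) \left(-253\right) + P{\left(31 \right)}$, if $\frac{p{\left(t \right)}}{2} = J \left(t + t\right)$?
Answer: $\frac{521151}{8} \approx 65144.0$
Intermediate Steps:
$J = 4$ ($J = 2 + 2 = 4$)
$w{\left(R \right)} = - \frac{1}{8}$ ($w{\left(R \right)} = - \frac{R \frac{1}{R}}{8} = \left(- \frac{1}{8}\right) 1 = - \frac{1}{8}$)
$p{\left(t \right)} = 16 t$ ($p{\left(t \right)} = 2 \cdot 4 \left(t + t\right) = 2 \cdot 4 \cdot 2 t = 2 \cdot 8 t = 16 t$)
$P{\left(E \right)} = 16 E - \frac{E^{2}}{8}$ ($P{\left(E \right)} = - \frac{E}{8} E + 16 E = - \frac{E^{2}}{8} + 16 E = 16 E - \frac{E^{2}}{8}$)
$\left(69 - 325\right) \left(-253\right) + P{\left(31 \right)} = \left(69 - 325\right) \left(-253\right) + \frac{1}{8} \cdot 31 \left(128 - 31\right) = \left(-256\right) \left(-253\right) + \frac{1}{8} \cdot 31 \left(128 - 31\right) = 64768 + \frac{1}{8} \cdot 31 \cdot 97 = 64768 + \frac{3007}{8} = \frac{521151}{8}$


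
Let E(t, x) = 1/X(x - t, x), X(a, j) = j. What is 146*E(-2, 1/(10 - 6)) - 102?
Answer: 482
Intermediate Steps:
E(t, x) = 1/x
146*E(-2, 1/(10 - 6)) - 102 = 146/(1/(10 - 6)) - 102 = 146/(1/4) - 102 = 146*4 - 102 = 584 - 102 = 482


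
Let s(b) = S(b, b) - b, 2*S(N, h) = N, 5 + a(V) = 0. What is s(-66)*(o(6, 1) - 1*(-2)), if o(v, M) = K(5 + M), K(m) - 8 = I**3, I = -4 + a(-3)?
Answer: -23727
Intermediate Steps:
a(V) = -5 (a(V) = -5 + 0 = -5)
I = -9 (I = -4 - 5 = -9)
S(N, h) = N/2
s(b) = -b/2 (s(b) = b/2 - b = -b/2)
K(m) = -721 (K(m) = 8 + (-9)**3 = 8 - 729 = -721)
o(v, M) = -721
s(-66)*(o(6, 1) - 1*(-2)) = (-1/2*(-66))*(-721 - 1*(-2)) = 33*(-721 + 2) = 33*(-719) = -23727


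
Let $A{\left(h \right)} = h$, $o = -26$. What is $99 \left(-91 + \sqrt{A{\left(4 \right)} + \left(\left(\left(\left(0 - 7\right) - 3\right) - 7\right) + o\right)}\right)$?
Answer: $-9009 + 99 i \sqrt{39} \approx -9009.0 + 618.25 i$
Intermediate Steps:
$99 \left(-91 + \sqrt{A{\left(4 \right)} + \left(\left(\left(\left(0 - 7\right) - 3\right) - 7\right) + o\right)}\right) = 99 \left(-91 + \sqrt{4 + \left(\left(\left(\left(0 - 7\right) - 3\right) - 7\right) - 26\right)}\right) = 99 \left(-91 + \sqrt{4 - 43}\right) = 99 \left(-91 + \sqrt{-39}\right) = 99 \left(-91 + i \sqrt{39}\right) = -9009 + 99 i \sqrt{39}$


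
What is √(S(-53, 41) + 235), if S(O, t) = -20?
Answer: √215 ≈ 14.663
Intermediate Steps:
√(S(-53, 41) + 235) = √(-20 + 235) = √215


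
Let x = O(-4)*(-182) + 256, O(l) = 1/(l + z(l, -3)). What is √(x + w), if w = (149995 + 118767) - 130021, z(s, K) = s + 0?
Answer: √556079/2 ≈ 372.85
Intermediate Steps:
z(s, K) = s
O(l) = 1/(2*l) (O(l) = 1/(l + l) = 1/(2*l))
x = 1115/4 (x = ((½)/(-4))*(-182) + 256 = ((½)*(-¼))*(-182) + 256 = -⅛*(-182) + 256 = 91/4 + 256 = 1115/4 ≈ 278.75)
w = 138741 (w = 268762 - 130021 = 138741)
√(x + w) = √(1115/4 + 138741) = √(556079/4) = √556079/2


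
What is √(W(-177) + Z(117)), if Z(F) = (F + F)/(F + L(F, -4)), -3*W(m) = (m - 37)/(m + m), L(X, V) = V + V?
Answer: √724072721/19293 ≈ 1.3947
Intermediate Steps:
L(X, V) = 2*V
W(m) = -(-37 + m)/(6*m) (W(m) = -(m - 37)/(3*(m + m)) = -(-37 + m)/(3*(2*m)) = -(-37 + m)*1/(2*m)/3 = -(-37 + m)/(6*m))
Z(F) = 2*F/(-8 + F) (Z(F) = (F + F)/(F + 2*(-4)) = (2*F)/(F - 8) = (2*F)/(-8 + F) = 2*F/(-8 + F))
√(W(-177) + Z(117)) = √((⅙)*(37 - 1*(-177))/(-177) + 2*117/(-8 + 117)) = √((⅙)*(-1/177)*(37 + 177) + 2*117/109) = √((⅙)*(-1/177)*214 + 2*117*(1/109)) = √(-107/531 + 234/109) = √(112591/57879) = √724072721/19293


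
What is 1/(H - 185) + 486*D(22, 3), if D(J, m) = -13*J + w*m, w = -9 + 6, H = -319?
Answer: -72258481/504 ≈ -1.4337e+5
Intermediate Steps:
w = -3
D(J, m) = -13*J - 3*m
1/(H - 185) + 486*D(22, 3) = 1/(-319 - 185) + 486*(-13*22 - 3*3) = 1/(-504) + 486*(-286 - 9) = -1/504 + 486*(-295) = -1/504 - 143370 = -72258481/504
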